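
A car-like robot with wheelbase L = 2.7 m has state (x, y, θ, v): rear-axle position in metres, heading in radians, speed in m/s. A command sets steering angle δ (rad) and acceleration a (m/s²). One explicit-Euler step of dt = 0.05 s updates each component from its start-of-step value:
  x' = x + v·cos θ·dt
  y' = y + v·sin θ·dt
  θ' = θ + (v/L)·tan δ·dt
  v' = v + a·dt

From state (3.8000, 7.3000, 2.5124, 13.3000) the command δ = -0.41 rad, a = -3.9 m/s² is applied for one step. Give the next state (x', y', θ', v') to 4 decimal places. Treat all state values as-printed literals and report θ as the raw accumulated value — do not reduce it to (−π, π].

(3.2623, 7.6913, 2.4054, 13.1050)

x' = 3.8000 + 13.3000·cos(2.5124)·0.05 = 3.2623
y' = 7.3000 + 13.3000·sin(2.5124)·0.05 = 7.6913
θ' = 2.5124 + (13.3000/2.7)·tan(-0.41)·0.05 = 2.4054
v' = 13.3000 − 3.9000·0.05 = 13.1050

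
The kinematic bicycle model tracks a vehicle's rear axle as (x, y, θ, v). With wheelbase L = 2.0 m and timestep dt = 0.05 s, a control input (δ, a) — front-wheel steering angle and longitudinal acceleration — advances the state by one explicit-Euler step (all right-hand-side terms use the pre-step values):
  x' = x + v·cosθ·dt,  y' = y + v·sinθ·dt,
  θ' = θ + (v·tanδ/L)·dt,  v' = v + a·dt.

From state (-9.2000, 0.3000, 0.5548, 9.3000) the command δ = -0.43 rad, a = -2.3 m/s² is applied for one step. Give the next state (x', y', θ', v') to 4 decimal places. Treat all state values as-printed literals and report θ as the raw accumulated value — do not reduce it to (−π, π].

x' = -9.2000 + 9.3000·cos(0.5548)·0.05 = -8.8047
y' = 0.3000 + 9.3000·sin(0.5548)·0.05 = 0.5449
θ' = 0.5548 + (9.3000/2.0)·tan(-0.43)·0.05 = 0.4482
v' = 9.3000 − 2.3000·0.05 = 9.1850

(-8.8047, 0.5449, 0.4482, 9.1850)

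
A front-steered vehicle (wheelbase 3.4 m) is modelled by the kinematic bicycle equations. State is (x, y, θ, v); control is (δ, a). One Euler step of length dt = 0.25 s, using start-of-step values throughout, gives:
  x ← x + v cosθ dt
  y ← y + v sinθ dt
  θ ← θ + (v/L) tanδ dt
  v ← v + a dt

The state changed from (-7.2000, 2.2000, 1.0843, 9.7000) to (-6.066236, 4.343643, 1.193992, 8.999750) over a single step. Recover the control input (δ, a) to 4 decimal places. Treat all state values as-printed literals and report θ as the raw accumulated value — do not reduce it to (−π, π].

δ = 0.1526, a = -2.8010

a = (v'−v)/dt = (-0.700250)/0.25 = -2.8010
Δθ = θ'−θ = 0.109692;  (v·dt/L) = 9.7000·0.25/3.4 = 0.713235
tan δ = Δθ·L/(v·dt) = 0.153795  →  δ = 0.1526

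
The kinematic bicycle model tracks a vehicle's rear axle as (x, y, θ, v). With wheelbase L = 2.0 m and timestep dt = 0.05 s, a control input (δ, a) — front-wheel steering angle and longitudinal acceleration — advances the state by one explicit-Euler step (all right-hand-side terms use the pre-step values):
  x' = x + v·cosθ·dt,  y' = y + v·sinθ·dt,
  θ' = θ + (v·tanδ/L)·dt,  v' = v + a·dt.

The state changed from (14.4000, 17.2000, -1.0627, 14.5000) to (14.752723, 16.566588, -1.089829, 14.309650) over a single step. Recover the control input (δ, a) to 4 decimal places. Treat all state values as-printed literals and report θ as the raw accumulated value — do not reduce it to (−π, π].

δ = -0.0747, a = -3.8070

a = (v'−v)/dt = (-0.190350)/0.05 = -3.8070
Δθ = θ'−θ = -0.027129;  (v·dt/L) = 14.5000·0.05/2.0 = 0.362500
tan δ = Δθ·L/(v·dt) = -0.074839  →  δ = -0.0747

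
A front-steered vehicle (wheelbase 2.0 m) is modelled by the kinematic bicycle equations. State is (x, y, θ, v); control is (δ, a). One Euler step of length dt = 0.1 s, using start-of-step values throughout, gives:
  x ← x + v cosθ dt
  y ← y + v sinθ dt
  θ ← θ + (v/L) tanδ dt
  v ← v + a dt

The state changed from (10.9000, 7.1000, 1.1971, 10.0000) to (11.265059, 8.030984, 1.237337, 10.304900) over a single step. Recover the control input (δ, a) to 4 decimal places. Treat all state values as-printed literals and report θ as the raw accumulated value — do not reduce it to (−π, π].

a = (v'−v)/dt = (0.304900)/0.1 = 3.0490
Δθ = θ'−θ = 0.040237;  (v·dt/L) = 10.0000·0.1/2.0 = 0.500000
tan δ = Δθ·L/(v·dt) = 0.080474  →  δ = 0.0803

δ = 0.0803, a = 3.0490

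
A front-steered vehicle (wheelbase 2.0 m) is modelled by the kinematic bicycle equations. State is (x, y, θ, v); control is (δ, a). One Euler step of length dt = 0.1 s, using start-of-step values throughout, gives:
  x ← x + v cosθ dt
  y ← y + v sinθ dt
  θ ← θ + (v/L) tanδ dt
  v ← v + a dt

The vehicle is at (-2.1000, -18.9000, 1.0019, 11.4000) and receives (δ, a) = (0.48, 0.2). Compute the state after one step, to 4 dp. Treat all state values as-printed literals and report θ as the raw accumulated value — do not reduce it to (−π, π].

(-1.4859, -17.9396, 1.2986, 11.4200)

x' = -2.1000 + 11.4000·cos(1.0019)·0.1 = -1.4859
y' = -18.9000 + 11.4000·sin(1.0019)·0.1 = -17.9396
θ' = 1.0019 + (11.4000/2.0)·tan(0.48)·0.1 = 1.2986
v' = 11.4000 + 0.2000·0.1 = 11.4200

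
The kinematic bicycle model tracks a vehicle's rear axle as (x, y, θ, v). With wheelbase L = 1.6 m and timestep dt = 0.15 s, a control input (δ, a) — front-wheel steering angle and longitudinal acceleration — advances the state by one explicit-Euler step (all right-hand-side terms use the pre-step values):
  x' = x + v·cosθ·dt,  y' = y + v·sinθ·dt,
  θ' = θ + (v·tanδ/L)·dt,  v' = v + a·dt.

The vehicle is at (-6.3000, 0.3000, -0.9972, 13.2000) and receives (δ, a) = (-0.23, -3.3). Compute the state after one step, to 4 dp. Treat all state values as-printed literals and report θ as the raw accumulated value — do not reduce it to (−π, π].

(-5.2255, -1.3631, -1.2870, 12.7050)

x' = -6.3000 + 13.2000·cos(-0.9972)·0.15 = -5.2255
y' = 0.3000 + 13.2000·sin(-0.9972)·0.15 = -1.3631
θ' = -0.9972 + (13.2000/1.6)·tan(-0.23)·0.15 = -1.2870
v' = 13.2000 − 3.3000·0.15 = 12.7050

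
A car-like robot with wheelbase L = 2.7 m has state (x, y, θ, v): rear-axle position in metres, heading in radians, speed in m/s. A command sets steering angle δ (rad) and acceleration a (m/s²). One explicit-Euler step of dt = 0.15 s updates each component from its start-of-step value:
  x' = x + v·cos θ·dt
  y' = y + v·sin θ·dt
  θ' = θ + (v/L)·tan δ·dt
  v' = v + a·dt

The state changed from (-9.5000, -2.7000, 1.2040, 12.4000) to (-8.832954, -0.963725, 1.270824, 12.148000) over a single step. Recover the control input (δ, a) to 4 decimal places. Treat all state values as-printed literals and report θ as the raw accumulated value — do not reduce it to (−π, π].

a = (v'−v)/dt = (-0.252000)/0.15 = -1.6800
Δθ = θ'−θ = 0.066824;  (v·dt/L) = 12.4000·0.15/2.7 = 0.688889
tan δ = Δθ·L/(v·dt) = 0.097003  →  δ = 0.0967

δ = 0.0967, a = -1.6800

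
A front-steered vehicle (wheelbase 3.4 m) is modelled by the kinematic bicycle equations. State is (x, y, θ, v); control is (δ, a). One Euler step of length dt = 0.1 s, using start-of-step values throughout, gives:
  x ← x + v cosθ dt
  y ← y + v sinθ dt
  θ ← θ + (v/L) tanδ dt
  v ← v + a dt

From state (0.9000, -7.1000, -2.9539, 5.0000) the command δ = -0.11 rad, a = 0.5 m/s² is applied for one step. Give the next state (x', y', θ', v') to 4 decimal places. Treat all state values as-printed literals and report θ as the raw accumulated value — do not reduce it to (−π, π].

(0.4088, -7.1933, -2.9701, 5.0500)

x' = 0.9000 + 5.0000·cos(-2.9539)·0.1 = 0.4088
y' = -7.1000 + 5.0000·sin(-2.9539)·0.1 = -7.1933
θ' = -2.9539 + (5.0000/3.4)·tan(-0.11)·0.1 = -2.9701
v' = 5.0000 + 0.5000·0.1 = 5.0500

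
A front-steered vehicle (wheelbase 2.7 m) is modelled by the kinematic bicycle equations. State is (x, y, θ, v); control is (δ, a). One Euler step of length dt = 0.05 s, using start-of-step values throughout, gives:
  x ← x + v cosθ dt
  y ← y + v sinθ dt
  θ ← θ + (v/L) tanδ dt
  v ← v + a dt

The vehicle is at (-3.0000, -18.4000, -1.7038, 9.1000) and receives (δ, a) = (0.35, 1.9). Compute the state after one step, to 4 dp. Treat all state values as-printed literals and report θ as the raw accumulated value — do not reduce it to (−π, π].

(-3.0603, -18.8510, -1.6423, 9.1950)

x' = -3.0000 + 9.1000·cos(-1.7038)·0.05 = -3.0603
y' = -18.4000 + 9.1000·sin(-1.7038)·0.05 = -18.8510
θ' = -1.7038 + (9.1000/2.7)·tan(0.35)·0.05 = -1.6423
v' = 9.1000 + 1.9000·0.05 = 9.1950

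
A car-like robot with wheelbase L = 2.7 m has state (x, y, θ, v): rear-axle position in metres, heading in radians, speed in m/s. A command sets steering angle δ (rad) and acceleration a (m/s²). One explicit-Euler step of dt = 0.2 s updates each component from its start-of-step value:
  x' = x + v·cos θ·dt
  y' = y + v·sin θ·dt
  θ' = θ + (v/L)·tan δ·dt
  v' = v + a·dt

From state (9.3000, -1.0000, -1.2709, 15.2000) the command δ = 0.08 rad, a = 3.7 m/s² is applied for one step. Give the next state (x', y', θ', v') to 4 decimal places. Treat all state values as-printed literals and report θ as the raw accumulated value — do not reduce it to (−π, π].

x' = 9.3000 + 15.2000·cos(-1.2709)·0.2 = 10.1981
y' = -1.0000 + 15.2000·sin(-1.2709)·0.2 = -3.9043
θ' = -1.2709 + (15.2000/2.7)·tan(0.08)·0.2 = -1.1806
v' = 15.2000 + 3.7000·0.2 = 15.9400

(10.1981, -3.9043, -1.1806, 15.9400)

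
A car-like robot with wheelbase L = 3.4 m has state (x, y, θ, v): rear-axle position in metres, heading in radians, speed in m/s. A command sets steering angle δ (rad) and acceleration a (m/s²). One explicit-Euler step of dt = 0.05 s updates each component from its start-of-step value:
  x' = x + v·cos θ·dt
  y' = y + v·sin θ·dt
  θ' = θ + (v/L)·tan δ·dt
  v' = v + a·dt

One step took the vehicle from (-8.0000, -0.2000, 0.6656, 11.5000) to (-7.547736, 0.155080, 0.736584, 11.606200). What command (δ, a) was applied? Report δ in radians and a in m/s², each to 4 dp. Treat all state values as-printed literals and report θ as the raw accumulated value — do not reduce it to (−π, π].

δ = 0.3974, a = 2.1240

a = (v'−v)/dt = (0.106200)/0.05 = 2.1240
Δθ = θ'−θ = 0.070984;  (v·dt/L) = 11.5000·0.05/3.4 = 0.169118
tan δ = Δθ·L/(v·dt) = 0.419731  →  δ = 0.3974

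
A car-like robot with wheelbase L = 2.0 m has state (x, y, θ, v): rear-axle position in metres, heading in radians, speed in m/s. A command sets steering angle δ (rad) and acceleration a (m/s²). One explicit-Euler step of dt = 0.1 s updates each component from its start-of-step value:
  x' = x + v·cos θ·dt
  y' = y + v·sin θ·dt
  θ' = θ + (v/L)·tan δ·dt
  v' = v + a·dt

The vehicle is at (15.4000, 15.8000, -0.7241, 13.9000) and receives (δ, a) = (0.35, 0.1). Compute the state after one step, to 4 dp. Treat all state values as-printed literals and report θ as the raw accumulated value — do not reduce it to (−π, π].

x' = 15.4000 + 13.9000·cos(-0.7241)·0.1 = 16.4412
y' = 15.8000 + 13.9000·sin(-0.7241)·0.1 = 14.8792
θ' = -0.7241 + (13.9000/2.0)·tan(0.35)·0.1 = -0.4704
v' = 13.9000 + 0.1000·0.1 = 13.9100

(16.4412, 14.8792, -0.4704, 13.9100)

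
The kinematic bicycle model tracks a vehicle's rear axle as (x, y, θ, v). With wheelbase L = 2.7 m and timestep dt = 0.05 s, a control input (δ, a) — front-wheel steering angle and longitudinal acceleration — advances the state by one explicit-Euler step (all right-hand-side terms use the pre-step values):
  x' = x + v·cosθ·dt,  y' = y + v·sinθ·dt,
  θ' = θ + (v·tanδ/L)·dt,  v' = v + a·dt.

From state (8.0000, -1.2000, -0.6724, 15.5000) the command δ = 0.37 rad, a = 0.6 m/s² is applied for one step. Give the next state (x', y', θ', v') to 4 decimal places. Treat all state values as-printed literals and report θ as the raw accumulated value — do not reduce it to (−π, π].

x' = 8.0000 + 15.5000·cos(-0.6724)·0.05 = 8.6063
y' = -1.2000 + 15.5000·sin(-0.6724)·0.05 = -1.6827
θ' = -0.6724 + (15.5000/2.7)·tan(0.37)·0.05 = -0.5611
v' = 15.5000 + 0.6000·0.05 = 15.5300

(8.6063, -1.6827, -0.5611, 15.5300)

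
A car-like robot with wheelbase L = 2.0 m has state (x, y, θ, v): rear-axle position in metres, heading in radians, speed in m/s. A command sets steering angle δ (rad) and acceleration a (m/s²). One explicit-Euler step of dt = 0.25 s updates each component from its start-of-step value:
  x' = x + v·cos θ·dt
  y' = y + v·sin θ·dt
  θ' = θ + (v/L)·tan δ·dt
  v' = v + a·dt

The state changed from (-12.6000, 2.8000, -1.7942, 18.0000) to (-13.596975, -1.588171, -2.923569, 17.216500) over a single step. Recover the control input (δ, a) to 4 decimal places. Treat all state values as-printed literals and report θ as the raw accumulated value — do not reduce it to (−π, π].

a = (v'−v)/dt = (-0.783500)/0.25 = -3.1340
Δθ = θ'−θ = -1.129369;  (v·dt/L) = 18.0000·0.25/2.0 = 2.250000
tan δ = Δθ·L/(v·dt) = -0.501942  →  δ = -0.4652

δ = -0.4652, a = -3.1340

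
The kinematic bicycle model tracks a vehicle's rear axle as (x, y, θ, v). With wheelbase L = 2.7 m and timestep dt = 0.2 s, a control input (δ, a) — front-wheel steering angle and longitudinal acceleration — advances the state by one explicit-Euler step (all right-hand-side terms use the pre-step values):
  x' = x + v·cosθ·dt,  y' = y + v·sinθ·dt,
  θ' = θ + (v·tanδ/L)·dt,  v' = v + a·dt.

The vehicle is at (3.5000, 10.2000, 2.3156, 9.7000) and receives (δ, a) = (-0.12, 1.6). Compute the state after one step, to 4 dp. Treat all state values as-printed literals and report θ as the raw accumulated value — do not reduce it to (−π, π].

(2.1850, 11.6263, 2.2290, 10.0200)

x' = 3.5000 + 9.7000·cos(2.3156)·0.2 = 2.1850
y' = 10.2000 + 9.7000·sin(2.3156)·0.2 = 11.6263
θ' = 2.3156 + (9.7000/2.7)·tan(-0.12)·0.2 = 2.2290
v' = 9.7000 + 1.6000·0.2 = 10.0200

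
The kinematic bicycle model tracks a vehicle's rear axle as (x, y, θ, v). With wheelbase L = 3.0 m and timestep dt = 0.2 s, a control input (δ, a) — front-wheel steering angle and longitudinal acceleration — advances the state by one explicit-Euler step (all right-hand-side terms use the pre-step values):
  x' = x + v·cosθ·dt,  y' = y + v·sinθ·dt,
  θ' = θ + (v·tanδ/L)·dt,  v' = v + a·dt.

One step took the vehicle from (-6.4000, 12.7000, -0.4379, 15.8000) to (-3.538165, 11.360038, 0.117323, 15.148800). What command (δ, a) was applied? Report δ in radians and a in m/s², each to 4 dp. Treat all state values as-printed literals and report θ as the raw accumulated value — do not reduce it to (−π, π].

a = (v'−v)/dt = (-0.651200)/0.2 = -3.2560
Δθ = θ'−θ = 0.555223;  (v·dt/L) = 15.8000·0.2/3.0 = 1.053333
tan δ = Δθ·L/(v·dt) = 0.527110  →  δ = 0.4851

δ = 0.4851, a = -3.2560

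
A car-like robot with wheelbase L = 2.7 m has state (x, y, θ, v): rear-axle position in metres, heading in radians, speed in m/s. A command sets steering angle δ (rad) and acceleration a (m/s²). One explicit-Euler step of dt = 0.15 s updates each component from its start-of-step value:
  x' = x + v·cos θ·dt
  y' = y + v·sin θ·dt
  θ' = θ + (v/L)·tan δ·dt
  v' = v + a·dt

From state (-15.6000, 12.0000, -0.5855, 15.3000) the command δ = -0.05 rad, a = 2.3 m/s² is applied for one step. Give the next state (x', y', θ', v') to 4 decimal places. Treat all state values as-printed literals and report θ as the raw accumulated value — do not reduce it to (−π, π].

(-13.6873, 10.7317, -0.6280, 15.6450)

x' = -15.6000 + 15.3000·cos(-0.5855)·0.15 = -13.6873
y' = 12.0000 + 15.3000·sin(-0.5855)·0.15 = 10.7317
θ' = -0.5855 + (15.3000/2.7)·tan(-0.05)·0.15 = -0.6280
v' = 15.3000 + 2.3000·0.15 = 15.6450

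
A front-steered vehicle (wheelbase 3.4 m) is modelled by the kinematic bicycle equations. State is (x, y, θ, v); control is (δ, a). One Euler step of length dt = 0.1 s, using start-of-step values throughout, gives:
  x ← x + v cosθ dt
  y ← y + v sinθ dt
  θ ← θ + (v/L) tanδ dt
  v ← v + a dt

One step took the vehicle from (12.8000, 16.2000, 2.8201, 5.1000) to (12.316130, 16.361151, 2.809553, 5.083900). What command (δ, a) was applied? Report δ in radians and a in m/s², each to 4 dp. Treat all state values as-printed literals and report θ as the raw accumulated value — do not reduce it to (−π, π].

δ = -0.0702, a = -0.1610

a = (v'−v)/dt = (-0.016100)/0.1 = -0.1610
Δθ = θ'−θ = -0.010547;  (v·dt/L) = 5.1000·0.1/3.4 = 0.150000
tan δ = Δθ·L/(v·dt) = -0.070313  →  δ = -0.0702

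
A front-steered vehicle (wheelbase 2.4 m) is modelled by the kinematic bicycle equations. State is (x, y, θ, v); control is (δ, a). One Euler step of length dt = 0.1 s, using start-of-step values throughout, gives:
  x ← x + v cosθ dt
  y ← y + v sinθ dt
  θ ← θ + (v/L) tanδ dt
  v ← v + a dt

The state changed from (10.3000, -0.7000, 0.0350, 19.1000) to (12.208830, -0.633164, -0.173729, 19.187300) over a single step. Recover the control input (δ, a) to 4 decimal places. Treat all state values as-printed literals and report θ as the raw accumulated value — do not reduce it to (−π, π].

a = (v'−v)/dt = (0.087300)/0.1 = 0.8730
Δθ = θ'−θ = -0.208729;  (v·dt/L) = 19.1000·0.1/2.4 = 0.795833
tan δ = Δθ·L/(v·dt) = -0.262277  →  δ = -0.2565

δ = -0.2565, a = 0.8730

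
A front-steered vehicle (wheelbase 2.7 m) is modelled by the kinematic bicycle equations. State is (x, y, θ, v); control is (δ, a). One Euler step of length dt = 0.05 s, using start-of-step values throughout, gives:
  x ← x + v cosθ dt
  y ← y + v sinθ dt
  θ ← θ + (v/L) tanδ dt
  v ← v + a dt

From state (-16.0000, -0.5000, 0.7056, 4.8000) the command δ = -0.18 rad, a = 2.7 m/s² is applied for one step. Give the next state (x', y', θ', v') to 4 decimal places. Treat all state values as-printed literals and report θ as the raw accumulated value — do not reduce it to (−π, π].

x' = -16.0000 + 4.8000·cos(0.7056)·0.05 = -15.8173
y' = -0.5000 + 4.8000·sin(0.7056)·0.05 = -0.3444
θ' = 0.7056 + (4.8000/2.7)·tan(-0.18)·0.05 = 0.6894
v' = 4.8000 + 2.7000·0.05 = 4.9350

(-15.8173, -0.3444, 0.6894, 4.9350)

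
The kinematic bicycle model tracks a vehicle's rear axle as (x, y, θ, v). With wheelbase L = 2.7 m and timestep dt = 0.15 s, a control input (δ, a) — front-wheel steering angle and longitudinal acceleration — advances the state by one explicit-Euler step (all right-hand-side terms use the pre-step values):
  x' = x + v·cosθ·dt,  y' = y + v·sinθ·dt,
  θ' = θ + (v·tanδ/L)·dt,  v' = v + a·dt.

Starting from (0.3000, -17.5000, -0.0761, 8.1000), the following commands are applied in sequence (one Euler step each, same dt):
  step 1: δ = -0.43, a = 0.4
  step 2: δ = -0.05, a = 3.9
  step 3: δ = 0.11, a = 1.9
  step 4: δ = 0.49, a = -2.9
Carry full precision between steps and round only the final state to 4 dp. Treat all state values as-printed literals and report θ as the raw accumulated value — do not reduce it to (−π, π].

(5.2500, -18.6647, 0.0161, 8.5950)

after step 1 (δ=-0.43, a=0.4): (1.511484, -17.592372, -0.282479, 8.160000)
after step 2 (δ=-0.05, a=3.9): (2.686973, -17.933547, -0.305165, 8.745000)
after step 3 (δ=0.11, a=1.9): (3.938117, -18.327663, -0.251507, 9.030000)
after step 4 (δ=0.49, a=-2.9): (5.250002, -18.664749, 0.016076, 8.595000)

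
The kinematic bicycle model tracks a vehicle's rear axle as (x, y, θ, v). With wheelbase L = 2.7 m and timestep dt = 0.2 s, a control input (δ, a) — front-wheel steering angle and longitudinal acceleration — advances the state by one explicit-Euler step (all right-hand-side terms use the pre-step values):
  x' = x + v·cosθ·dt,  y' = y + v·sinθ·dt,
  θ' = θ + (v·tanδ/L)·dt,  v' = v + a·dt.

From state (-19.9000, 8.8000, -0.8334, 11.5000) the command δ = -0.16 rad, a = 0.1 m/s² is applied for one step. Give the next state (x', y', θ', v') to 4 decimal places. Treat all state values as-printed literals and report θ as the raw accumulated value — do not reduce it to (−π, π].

(-18.3536, 7.0975, -0.9709, 11.5200)

x' = -19.9000 + 11.5000·cos(-0.8334)·0.2 = -18.3536
y' = 8.8000 + 11.5000·sin(-0.8334)·0.2 = 7.0975
θ' = -0.8334 + (11.5000/2.7)·tan(-0.16)·0.2 = -0.9709
v' = 11.5000 + 0.1000·0.2 = 11.5200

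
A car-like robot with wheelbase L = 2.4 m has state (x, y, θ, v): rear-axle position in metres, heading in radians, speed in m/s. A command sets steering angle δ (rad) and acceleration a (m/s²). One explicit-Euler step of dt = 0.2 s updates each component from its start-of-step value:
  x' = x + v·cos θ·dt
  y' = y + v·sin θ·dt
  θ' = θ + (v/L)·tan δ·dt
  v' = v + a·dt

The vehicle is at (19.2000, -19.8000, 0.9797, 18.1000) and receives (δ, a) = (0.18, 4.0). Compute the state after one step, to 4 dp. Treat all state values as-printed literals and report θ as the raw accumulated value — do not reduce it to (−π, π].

(21.2173, -16.7942, 1.2542, 18.9000)

x' = 19.2000 + 18.1000·cos(0.9797)·0.2 = 21.2173
y' = -19.8000 + 18.1000·sin(0.9797)·0.2 = -16.7942
θ' = 0.9797 + (18.1000/2.4)·tan(0.18)·0.2 = 1.2542
v' = 18.1000 + 4.0000·0.2 = 18.9000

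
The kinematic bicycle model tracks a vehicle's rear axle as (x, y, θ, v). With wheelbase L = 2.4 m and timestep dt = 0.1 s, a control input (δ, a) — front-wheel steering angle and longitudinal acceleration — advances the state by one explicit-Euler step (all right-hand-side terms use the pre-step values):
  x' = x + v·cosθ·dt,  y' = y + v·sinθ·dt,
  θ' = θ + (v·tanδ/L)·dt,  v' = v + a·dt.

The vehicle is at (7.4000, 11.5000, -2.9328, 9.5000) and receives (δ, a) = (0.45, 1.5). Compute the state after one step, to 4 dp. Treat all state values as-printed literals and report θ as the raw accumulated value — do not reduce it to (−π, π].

x' = 7.4000 + 9.5000·cos(-2.9328)·0.1 = 6.4706
y' = 11.5000 + 9.5000·sin(-2.9328)·0.1 = 11.3031
θ' = -2.9328 + (9.5000/2.4)·tan(0.45)·0.1 = -2.7416
v' = 9.5000 + 1.5000·0.1 = 9.6500

(6.4706, 11.3031, -2.7416, 9.6500)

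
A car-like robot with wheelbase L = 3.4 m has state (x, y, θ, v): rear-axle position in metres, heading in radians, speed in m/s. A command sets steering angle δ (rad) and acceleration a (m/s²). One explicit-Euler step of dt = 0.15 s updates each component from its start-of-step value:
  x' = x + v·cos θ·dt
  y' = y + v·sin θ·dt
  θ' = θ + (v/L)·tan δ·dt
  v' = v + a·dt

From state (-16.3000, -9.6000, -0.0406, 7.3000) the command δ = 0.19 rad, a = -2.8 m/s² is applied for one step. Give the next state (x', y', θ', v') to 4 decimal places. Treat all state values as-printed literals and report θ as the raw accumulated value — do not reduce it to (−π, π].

(-15.2059, -9.6444, 0.0213, 6.8800)

x' = -16.3000 + 7.3000·cos(-0.0406)·0.15 = -15.2059
y' = -9.6000 + 7.3000·sin(-0.0406)·0.15 = -9.6444
θ' = -0.0406 + (7.3000/3.4)·tan(0.19)·0.15 = 0.0213
v' = 7.3000 − 2.8000·0.15 = 6.8800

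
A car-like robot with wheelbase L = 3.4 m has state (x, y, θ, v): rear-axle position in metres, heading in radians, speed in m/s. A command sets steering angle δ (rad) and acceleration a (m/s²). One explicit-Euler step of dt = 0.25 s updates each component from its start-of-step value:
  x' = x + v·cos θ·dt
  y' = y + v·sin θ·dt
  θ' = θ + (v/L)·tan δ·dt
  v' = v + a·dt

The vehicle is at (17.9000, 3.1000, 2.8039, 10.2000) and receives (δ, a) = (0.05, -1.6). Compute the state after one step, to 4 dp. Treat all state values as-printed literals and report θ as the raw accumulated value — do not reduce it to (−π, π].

(15.4940, 3.9448, 2.8414, 9.8000)

x' = 17.9000 + 10.2000·cos(2.8039)·0.25 = 15.4940
y' = 3.1000 + 10.2000·sin(2.8039)·0.25 = 3.9448
θ' = 2.8039 + (10.2000/3.4)·tan(0.05)·0.25 = 2.8414
v' = 10.2000 − 1.6000·0.25 = 9.8000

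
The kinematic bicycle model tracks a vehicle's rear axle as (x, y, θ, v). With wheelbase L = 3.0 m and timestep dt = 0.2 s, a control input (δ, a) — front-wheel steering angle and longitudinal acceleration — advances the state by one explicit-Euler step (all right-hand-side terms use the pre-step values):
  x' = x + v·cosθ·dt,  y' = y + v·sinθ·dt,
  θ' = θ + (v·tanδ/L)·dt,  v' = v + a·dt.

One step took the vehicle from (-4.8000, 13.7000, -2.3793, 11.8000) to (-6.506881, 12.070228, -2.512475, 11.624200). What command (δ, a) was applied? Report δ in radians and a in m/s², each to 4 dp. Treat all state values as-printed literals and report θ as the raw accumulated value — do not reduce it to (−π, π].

δ = -0.1677, a = -0.8790

a = (v'−v)/dt = (-0.175800)/0.2 = -0.8790
Δθ = θ'−θ = -0.133175;  (v·dt/L) = 11.8000·0.2/3.0 = 0.786667
tan δ = Δθ·L/(v·dt) = -0.169290  →  δ = -0.1677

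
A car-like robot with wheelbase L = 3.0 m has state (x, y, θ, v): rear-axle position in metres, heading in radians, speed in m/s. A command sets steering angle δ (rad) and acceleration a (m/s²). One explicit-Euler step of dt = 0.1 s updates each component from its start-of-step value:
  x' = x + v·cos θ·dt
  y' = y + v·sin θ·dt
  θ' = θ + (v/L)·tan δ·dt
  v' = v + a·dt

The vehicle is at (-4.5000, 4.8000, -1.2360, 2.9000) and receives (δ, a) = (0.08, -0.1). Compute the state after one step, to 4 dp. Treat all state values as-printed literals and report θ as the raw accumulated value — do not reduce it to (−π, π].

x' = -4.5000 + 2.9000·cos(-1.2360)·0.1 = -4.4047
y' = 4.8000 + 2.9000·sin(-1.2360)·0.1 = 4.5261
θ' = -1.2360 + (2.9000/3.0)·tan(0.08)·0.1 = -1.2283
v' = 2.9000 − 0.1000·0.1 = 2.8900

(-4.4047, 4.5261, -1.2283, 2.8900)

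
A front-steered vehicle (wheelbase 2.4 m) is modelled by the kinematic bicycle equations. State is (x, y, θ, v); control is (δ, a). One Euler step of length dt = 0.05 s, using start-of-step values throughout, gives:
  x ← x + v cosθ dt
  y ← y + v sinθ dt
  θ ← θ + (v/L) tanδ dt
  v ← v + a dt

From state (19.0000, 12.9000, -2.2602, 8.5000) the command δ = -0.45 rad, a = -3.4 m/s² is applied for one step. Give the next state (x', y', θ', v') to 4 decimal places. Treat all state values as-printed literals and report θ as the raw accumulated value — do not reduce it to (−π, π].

(18.7297, 12.5721, -2.3457, 8.3300)

x' = 19.0000 + 8.5000·cos(-2.2602)·0.05 = 18.7297
y' = 12.9000 + 8.5000·sin(-2.2602)·0.05 = 12.5721
θ' = -2.2602 + (8.5000/2.4)·tan(-0.45)·0.05 = -2.3457
v' = 8.5000 − 3.4000·0.05 = 8.3300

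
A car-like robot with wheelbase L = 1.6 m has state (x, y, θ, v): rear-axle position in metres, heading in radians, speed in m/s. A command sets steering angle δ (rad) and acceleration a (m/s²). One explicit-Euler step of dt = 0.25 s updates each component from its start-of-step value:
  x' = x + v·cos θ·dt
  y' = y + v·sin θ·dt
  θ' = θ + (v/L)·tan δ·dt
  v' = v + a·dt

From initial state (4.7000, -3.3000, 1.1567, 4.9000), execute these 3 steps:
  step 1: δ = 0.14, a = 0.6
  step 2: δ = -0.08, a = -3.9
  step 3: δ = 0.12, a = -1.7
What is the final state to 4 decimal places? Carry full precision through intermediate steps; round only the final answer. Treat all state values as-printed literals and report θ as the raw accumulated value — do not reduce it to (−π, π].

after step 1 (δ=0.14, a=0.6): (5.192894, -2.178537, 1.264593, 5.050000)
after step 2 (δ=-0.08, a=-3.9): (5.573463, -0.974762, 1.201333, 4.075000)
after step 3 (δ=0.12, a=-1.7): (5.941349, -0.024756, 1.278108, 3.650000)

(5.9413, -0.0248, 1.2781, 3.6500)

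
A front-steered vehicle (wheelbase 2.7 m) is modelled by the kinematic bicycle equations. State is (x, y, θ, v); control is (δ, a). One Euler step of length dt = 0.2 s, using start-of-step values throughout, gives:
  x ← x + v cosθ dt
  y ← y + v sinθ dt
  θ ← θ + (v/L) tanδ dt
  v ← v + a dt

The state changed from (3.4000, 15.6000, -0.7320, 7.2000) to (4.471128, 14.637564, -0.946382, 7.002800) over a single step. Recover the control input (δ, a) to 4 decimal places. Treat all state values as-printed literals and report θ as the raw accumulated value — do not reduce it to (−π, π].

a = (v'−v)/dt = (-0.197200)/0.2 = -0.9860
Δθ = θ'−θ = -0.214382;  (v·dt/L) = 7.2000·0.2/2.7 = 0.533333
tan δ = Δθ·L/(v·dt) = -0.401966  →  δ = -0.3822

δ = -0.3822, a = -0.9860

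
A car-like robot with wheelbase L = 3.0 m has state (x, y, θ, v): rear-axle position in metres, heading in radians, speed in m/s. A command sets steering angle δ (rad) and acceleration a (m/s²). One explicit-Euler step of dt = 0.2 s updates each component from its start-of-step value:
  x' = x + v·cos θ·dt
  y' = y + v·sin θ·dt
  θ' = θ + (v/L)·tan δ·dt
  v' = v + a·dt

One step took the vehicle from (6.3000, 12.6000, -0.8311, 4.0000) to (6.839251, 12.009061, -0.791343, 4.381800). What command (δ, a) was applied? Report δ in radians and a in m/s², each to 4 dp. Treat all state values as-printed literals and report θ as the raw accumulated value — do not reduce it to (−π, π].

a = (v'−v)/dt = (0.381800)/0.2 = 1.9090
Δθ = θ'−θ = 0.039757;  (v·dt/L) = 4.0000·0.2/3.0 = 0.266667
tan δ = Δθ·L/(v·dt) = 0.149089  →  δ = 0.1480

δ = 0.1480, a = 1.9090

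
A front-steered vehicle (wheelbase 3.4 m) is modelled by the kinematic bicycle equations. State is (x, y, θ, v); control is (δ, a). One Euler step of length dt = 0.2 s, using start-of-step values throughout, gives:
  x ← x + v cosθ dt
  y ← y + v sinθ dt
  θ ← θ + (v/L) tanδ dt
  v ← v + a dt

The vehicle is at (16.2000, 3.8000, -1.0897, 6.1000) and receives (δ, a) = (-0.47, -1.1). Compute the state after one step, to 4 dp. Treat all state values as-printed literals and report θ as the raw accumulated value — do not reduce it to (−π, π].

(16.7646, 2.7185, -1.2720, 5.8800)

x' = 16.2000 + 6.1000·cos(-1.0897)·0.2 = 16.7646
y' = 3.8000 + 6.1000·sin(-1.0897)·0.2 = 2.7185
θ' = -1.0897 + (6.1000/3.4)·tan(-0.47)·0.2 = -1.2720
v' = 6.1000 − 1.1000·0.2 = 5.8800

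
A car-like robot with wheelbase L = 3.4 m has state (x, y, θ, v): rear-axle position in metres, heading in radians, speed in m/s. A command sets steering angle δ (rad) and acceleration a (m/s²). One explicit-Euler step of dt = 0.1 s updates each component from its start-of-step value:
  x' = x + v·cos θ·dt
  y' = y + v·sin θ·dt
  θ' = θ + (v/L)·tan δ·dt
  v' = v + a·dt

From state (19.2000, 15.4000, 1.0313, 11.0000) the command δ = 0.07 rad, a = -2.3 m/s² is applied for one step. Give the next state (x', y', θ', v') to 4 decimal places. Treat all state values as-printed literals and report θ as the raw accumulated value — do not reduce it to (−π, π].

x' = 19.2000 + 11.0000·cos(1.0313)·0.1 = 19.7651
y' = 15.4000 + 11.0000·sin(1.0313)·0.1 = 16.3438
θ' = 1.0313 + (11.0000/3.4)·tan(0.07)·0.1 = 1.0540
v' = 11.0000 − 2.3000·0.1 = 10.7700

(19.7651, 16.3438, 1.0540, 10.7700)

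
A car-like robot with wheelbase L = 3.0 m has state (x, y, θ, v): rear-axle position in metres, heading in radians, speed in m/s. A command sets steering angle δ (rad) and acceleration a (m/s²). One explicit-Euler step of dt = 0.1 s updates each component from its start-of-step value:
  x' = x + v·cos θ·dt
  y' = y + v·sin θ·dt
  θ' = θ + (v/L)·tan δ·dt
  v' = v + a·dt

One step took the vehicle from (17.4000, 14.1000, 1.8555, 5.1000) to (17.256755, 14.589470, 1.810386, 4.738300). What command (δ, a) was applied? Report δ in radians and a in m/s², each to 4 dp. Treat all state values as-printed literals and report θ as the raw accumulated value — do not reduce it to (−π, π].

δ = -0.2594, a = -3.6170

a = (v'−v)/dt = (-0.361700)/0.1 = -3.6170
Δθ = θ'−θ = -0.045114;  (v·dt/L) = 5.1000·0.1/3.0 = 0.170000
tan δ = Δθ·L/(v·dt) = -0.265376  →  δ = -0.2594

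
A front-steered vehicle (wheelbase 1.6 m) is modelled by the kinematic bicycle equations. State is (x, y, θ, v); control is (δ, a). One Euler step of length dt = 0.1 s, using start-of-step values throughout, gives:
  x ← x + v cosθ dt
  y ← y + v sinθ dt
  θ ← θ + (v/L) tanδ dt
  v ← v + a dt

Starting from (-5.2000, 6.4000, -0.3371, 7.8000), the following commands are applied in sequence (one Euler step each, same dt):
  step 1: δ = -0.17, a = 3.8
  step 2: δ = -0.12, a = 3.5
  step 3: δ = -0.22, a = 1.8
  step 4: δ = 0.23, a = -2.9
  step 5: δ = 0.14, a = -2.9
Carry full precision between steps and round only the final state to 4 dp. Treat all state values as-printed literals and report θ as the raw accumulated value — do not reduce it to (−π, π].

(-1.4945, 4.5347, -0.4000, 8.1300)

after step 1 (δ=-0.17, a=3.8): (-4.463900, 6.142014, -0.420783, 8.180000)
after step 2 (δ=-0.12, a=3.5): (-3.717255, 5.807881, -0.482429, 8.530000)
after step 3 (δ=-0.22, a=1.8): (-2.961607, 5.412147, -0.601646, 8.710000)
after step 4 (δ=0.23, a=-2.9): (-2.243550, 4.919161, -0.474184, 8.420000)
after step 5 (δ=0.14, a=-2.9): (-1.494452, 4.534693, -0.400024, 8.130000)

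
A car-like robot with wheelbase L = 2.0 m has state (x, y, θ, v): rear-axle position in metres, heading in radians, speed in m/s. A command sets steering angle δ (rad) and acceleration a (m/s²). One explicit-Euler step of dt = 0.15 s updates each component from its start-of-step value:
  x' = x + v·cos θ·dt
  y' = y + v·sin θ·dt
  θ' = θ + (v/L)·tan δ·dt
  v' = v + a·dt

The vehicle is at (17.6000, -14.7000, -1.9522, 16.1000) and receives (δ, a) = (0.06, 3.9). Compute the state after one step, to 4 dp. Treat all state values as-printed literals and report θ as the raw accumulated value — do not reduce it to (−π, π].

(16.7011, -16.9415, -1.8797, 16.6850)

x' = 17.6000 + 16.1000·cos(-1.9522)·0.15 = 16.7011
y' = -14.7000 + 16.1000·sin(-1.9522)·0.15 = -16.9415
θ' = -1.9522 + (16.1000/2.0)·tan(0.06)·0.15 = -1.8797
v' = 16.1000 + 3.9000·0.15 = 16.6850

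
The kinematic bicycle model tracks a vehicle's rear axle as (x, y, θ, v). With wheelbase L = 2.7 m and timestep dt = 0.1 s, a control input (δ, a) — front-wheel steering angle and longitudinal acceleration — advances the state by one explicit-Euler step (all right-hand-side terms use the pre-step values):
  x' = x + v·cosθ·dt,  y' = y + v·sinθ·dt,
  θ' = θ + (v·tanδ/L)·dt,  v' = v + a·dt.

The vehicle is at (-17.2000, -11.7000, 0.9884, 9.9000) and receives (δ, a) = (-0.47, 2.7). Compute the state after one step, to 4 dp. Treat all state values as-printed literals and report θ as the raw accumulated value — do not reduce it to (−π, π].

(-16.6555, -10.8732, 0.8021, 10.1700)

x' = -17.2000 + 9.9000·cos(0.9884)·0.1 = -16.6555
y' = -11.7000 + 9.9000·sin(0.9884)·0.1 = -10.8732
θ' = 0.9884 + (9.9000/2.7)·tan(-0.47)·0.1 = 0.8021
v' = 9.9000 + 2.7000·0.1 = 10.1700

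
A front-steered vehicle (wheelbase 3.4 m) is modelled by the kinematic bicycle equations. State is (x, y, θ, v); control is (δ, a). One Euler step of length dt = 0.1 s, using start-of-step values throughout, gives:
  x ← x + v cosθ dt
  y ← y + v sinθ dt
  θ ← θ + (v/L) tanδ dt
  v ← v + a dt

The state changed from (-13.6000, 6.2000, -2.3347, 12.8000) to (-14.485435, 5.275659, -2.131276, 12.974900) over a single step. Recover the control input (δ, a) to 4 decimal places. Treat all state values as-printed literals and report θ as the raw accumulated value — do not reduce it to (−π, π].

a = (v'−v)/dt = (0.174900)/0.1 = 1.7490
Δθ = θ'−θ = 0.203424;  (v·dt/L) = 12.8000·0.1/3.4 = 0.376471
tan δ = Δθ·L/(v·dt) = 0.540345  →  δ = 0.4954

δ = 0.4954, a = 1.7490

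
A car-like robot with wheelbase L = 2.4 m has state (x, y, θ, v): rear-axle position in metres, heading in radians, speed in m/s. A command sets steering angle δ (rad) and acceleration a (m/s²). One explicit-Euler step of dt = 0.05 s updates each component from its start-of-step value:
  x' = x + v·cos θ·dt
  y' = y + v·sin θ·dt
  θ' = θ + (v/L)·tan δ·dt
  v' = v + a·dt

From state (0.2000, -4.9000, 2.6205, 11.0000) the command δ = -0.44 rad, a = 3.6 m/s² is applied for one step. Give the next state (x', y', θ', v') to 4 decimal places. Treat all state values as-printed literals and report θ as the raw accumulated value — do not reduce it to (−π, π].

x' = 0.2000 + 11.0000·cos(2.6205)·0.05 = -0.2770
y' = -4.9000 + 11.0000·sin(2.6205)·0.05 = -4.6262
θ' = 2.6205 + (11.0000/2.4)·tan(-0.44)·0.05 = 2.5126
v' = 11.0000 + 3.6000·0.05 = 11.1800

(-0.2770, -4.6262, 2.5126, 11.1800)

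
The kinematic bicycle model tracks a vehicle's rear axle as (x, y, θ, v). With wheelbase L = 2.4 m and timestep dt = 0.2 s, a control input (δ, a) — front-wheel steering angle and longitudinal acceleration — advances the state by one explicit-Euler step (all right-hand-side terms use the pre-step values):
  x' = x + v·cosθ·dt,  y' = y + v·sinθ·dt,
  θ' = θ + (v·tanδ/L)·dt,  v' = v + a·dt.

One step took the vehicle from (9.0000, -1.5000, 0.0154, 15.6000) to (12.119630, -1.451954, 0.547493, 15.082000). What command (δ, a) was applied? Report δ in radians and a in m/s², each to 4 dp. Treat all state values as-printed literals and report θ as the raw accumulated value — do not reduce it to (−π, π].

δ = 0.3885, a = -2.5900

a = (v'−v)/dt = (-0.518000)/0.2 = -2.5900
Δθ = θ'−θ = 0.532093;  (v·dt/L) = 15.6000·0.2/2.4 = 1.300000
tan δ = Δθ·L/(v·dt) = 0.409302  →  δ = 0.3885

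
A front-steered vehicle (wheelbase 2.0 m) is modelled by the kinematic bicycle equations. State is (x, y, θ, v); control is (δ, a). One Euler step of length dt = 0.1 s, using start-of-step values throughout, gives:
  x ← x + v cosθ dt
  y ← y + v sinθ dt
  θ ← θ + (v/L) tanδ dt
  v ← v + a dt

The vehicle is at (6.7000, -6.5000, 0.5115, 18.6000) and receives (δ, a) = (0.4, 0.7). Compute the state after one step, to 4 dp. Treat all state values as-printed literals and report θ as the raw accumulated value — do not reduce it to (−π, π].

(8.3219, -5.5896, 0.9047, 18.6700)

x' = 6.7000 + 18.6000·cos(0.5115)·0.1 = 8.3219
y' = -6.5000 + 18.6000·sin(0.5115)·0.1 = -5.5896
θ' = 0.5115 + (18.6000/2.0)·tan(0.4)·0.1 = 0.9047
v' = 18.6000 + 0.7000·0.1 = 18.6700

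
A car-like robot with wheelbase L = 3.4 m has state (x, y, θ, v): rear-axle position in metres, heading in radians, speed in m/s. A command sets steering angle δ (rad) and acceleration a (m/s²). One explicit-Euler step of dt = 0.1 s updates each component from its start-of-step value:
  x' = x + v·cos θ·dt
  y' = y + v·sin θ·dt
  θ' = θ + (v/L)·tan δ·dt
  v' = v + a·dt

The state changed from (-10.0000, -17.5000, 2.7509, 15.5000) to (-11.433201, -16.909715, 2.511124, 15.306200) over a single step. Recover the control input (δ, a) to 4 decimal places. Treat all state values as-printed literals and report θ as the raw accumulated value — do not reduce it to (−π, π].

δ = -0.4842, a = -1.9380

a = (v'−v)/dt = (-0.193800)/0.1 = -1.9380
Δθ = θ'−θ = -0.239776;  (v·dt/L) = 15.5000·0.1/3.4 = 0.455882
tan δ = Δθ·L/(v·dt) = -0.525960  →  δ = -0.4842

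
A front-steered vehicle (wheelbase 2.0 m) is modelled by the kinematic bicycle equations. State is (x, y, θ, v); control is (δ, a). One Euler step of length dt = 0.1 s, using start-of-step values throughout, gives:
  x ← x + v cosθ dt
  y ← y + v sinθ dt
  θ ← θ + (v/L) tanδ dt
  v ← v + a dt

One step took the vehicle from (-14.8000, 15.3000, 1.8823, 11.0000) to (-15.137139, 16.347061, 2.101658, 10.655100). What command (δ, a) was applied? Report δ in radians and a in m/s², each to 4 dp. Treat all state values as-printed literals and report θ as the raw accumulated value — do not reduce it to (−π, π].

δ = 0.3795, a = -3.4490

a = (v'−v)/dt = (-0.344900)/0.1 = -3.4490
Δθ = θ'−θ = 0.219358;  (v·dt/L) = 11.0000·0.1/2.0 = 0.550000
tan δ = Δθ·L/(v·dt) = 0.398833  →  δ = 0.3795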